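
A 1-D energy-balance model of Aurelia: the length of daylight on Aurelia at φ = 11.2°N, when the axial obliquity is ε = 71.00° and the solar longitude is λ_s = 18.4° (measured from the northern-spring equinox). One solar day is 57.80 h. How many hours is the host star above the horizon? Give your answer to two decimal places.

Solar declination: sin δ = sin ε · sin λ_s = sin 71.00° × sin 18.4° = 0.29845, so δ = +17.365°.
cos H₀ = −tan φ · tan δ = −tan(+11.2°) × tan(+17.365°) = -0.0619, so H₀ = 1.6328 rad = 93.55°.
Daylight = 2H₀/(2π) × 57.80 h = (1.6328/π) × 57.80 = 30.04 h.

30.04 h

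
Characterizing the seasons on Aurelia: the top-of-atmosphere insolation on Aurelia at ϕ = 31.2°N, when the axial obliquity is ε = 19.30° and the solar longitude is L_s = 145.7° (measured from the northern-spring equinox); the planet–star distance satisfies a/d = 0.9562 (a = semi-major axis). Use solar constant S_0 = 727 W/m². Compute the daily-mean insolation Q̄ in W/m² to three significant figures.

Q̄ ≈ 211 W/m²

Solar declination: sin δ = sin ε · sin L_s = sin 19.30° × sin 145.7° = 0.18625, so δ = +10.734°.
cos h₀ = −tan(+31.2°) tan(+10.734°) = -0.1148, h₀ = 1.6859 rad.
Bracket: h₀ sin ϕ sin δ + cos ϕ cos δ sin h₀ = 1.6859×0.51803×0.18625 + 0.85536×0.98250×0.99339 = 0.162661 + 0.834836 = 0.997497.
Inverse-square distance factor (a/d)² = 0.9562² = 0.914318.
Q̄ = (S_0/π) × 0.914318 × [bracket] = (727/π) × 0.914318 × 0.997497 = 211.1 W/m².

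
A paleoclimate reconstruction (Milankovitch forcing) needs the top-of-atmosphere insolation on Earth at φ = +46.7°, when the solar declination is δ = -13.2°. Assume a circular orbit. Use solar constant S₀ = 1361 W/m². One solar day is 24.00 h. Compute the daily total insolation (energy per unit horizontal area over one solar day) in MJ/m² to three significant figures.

cos H₀ = −tan(+46.7°) tan(-13.200°) = 0.2489, H₀ = 1.3193 rad.
Bracket: H₀ sin φ sin δ + cos φ cos δ sin H₀ = 1.3193×0.72777×-0.22835 + 0.68582×0.97358×0.96853 = -0.219250 + 0.646688 = 0.427438.
Q̄ = (S₀/π) × [bracket] = (1361/π) × 0.427438 = 185.17 W/m².
Daily total = Q̄ × 24.00 h × 3600 s/h = 185.17 × 24.00 × 3600 / 10⁶ = 16.00 MJ/m².

16.0 MJ/m²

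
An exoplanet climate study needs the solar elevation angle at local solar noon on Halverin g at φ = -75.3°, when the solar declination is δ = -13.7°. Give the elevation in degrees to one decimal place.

28.4°

At local noon the hour angle is zero, so the zenith angle equals |φ − δ| = |-75.3° − (-13.700°)| = 61.600°.
Elevation = 90° − 61.600° = 28.4°.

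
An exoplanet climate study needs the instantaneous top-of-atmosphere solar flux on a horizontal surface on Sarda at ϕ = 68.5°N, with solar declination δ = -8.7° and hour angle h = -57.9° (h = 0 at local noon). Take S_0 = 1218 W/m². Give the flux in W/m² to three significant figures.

63.1 W/m²

cos θ_z = sin ϕ sin δ + cos ϕ cos δ cos h = -0.140736 + 0.192517 = 0.051781.
Flux = S_0 · cos θ_z = 1218 × 0.051781 = 63.07 W/m².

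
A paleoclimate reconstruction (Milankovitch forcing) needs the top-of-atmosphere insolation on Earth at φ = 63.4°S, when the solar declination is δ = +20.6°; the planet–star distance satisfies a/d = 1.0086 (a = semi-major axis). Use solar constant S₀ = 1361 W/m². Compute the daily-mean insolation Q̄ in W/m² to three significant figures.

cos H₀ = −tan(-63.4°) tan(+20.600°) = 0.7506, H₀ = 0.7218 rad.
Bracket: H₀ sin φ sin δ + cos φ cos δ sin H₀ = 0.7218×-0.89415×0.35184 + 0.44776×0.93606×0.66075 = -0.227077 + 0.276940 = 0.049863.
Inverse-square distance factor (a/d)² = 1.0086² = 1.017274.
Q̄ = (S₀/π) × 1.017274 × [bracket] = (1361/π) × 1.017274 × 0.049863 = 21.97 W/m².

Q̄ ≈ 22.0 W/m²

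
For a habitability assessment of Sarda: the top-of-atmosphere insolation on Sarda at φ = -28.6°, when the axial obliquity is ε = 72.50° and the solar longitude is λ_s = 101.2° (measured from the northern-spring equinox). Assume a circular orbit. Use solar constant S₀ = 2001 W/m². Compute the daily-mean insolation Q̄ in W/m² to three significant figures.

Solar declination: sin δ = sin ε · sin λ_s = sin 72.50° × sin 101.2° = 0.93555, so δ = +69.318°.
cos H₀ = −tan(-28.6°) tan(+69.318°) = 1.4442 ≥ 1 ⇒ polar night, H₀ = 0 and Q̄ = 0.

Q̄ ≈ 0.00 W/m²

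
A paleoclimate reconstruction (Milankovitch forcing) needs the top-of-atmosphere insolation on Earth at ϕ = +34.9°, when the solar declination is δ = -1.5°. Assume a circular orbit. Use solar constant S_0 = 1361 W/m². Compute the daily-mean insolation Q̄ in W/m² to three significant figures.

Q̄ ≈ 345 W/m²

cos h₀ = −tan(+34.9°) tan(-1.500°) = 0.0183, h₀ = 1.5525 rad.
Bracket: h₀ sin ϕ sin δ + cos ϕ cos δ sin h₀ = 1.5525×0.57215×-0.02618 + 0.82015×0.99966×0.99983 = -0.023255 + 0.819732 = 0.796477.
Q̄ = (S_0/π) × [bracket] = (1361/π) × 0.796477 = 345.0 W/m².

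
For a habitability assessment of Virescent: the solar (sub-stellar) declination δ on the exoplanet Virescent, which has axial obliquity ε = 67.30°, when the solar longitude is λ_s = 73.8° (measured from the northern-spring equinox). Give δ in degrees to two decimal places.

δ = +62.36°

sin δ = sin ε · sin λ_s = sin 67.30° × sin 73.8° = 0.885908.
δ = arcsin(0.885908) = +62.36°.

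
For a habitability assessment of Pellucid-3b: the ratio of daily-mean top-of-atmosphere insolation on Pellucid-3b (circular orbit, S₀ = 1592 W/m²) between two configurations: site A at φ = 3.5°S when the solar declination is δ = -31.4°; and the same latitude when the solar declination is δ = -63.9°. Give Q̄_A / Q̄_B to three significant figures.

Q̄_A / Q̄_B ≈ 1.71

— Configuration A (φ=-3.5°):
cos H₀ = −tan(-3.5°) tan(-31.400°) = -0.0373, H₀ = 1.6081 rad.
Bracket: H₀ sin φ sin δ + cos φ cos δ sin H₀ = 1.6081×-0.06105×-0.52101 + 0.99813×0.85355×0.99930 = 0.051150 + 0.851357 = 0.902507.
Q̄ = (S₀/π) × [bracket] = (1592/π) × 0.902507 = 457.34 W/m².
— Configuration B (φ=-3.5°):
cos H₀ = −tan(-3.5°) tan(-63.900°) = -0.1248, H₀ = 1.6960 rad.
Bracket: H₀ sin φ sin δ + cos φ cos δ sin H₀ = 1.6960×-0.06105×-0.89803 + 0.99813×0.43994×0.99218 = 0.092983 + 0.435683 = 0.528666.
Q̄ = (S₀/π) × [bracket] = (1592/π) × 0.528666 = 267.90 W/m².
Ratio Q̄_A / Q̄_B = 457.34 / 267.90 = 1.707.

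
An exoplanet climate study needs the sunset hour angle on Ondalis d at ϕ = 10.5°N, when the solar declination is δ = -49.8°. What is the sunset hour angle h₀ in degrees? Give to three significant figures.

h₀ = 77.3°

cos h₀ = −tan ϕ · tan δ = −tan(+10.5°) × tan(-49.800°) = 0.2193, so h₀ = 1.3497 rad = 77.33°.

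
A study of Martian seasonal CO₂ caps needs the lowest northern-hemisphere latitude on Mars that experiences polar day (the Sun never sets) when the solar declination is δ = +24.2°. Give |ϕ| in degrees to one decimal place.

|ϕ| = 65.8°

Polar day requires cos h₀ = −tan ϕ tan δ ≤ −1, i.e. tan ϕ tan δ ≥ 1.
The boundary is |tan ϕ| · |tan δ| = 1, so |ϕ| = 90° − |δ| = 90° − 24.2° = 65.8° in the northern hemisphere.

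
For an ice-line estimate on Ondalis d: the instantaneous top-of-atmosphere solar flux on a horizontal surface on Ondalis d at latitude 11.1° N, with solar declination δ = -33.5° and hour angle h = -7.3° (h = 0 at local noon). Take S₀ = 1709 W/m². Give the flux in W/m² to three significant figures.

cos θ_z = sin φ sin δ + cos φ cos δ cos h = -0.106260 + 0.811653 = 0.705393.
Flux = S₀ · cos θ_z = 1709 × 0.705393 = 1206 W/m².

1.21e+03 W/m²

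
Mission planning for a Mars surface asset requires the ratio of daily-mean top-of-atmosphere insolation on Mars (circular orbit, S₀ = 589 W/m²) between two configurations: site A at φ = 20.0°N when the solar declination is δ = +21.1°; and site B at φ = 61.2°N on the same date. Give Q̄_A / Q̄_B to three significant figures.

— Configuration A (φ=+20.0°):
cos H₀ = −tan(+20.0°) tan(+21.100°) = -0.1404, H₀ = 1.7117 rad.
Bracket: H₀ sin φ sin δ + cos φ cos δ sin H₀ = 1.7117×0.34202×0.36000 + 0.93969×0.93295×0.99009 = 0.210757 + 0.867996 = 1.078753.
Q̄ = (S₀/π) × [bracket] = (589/π) × 1.078753 = 202.25 W/m².
— Configuration B (φ=+61.2°):
cos H₀ = −tan(+61.2°) tan(+21.100°) = -0.7019, H₀ = 2.3488 rad.
Bracket: H₀ sin φ sin δ + cos φ cos δ sin H₀ = 2.3488×0.87631×0.36000 + 0.48175×0.93295×0.71228 = 0.740980 + 0.320133 = 1.061113.
Q̄ = (S₀/π) × [bracket] = (589/π) × 1.061113 = 198.94 W/m².
Ratio Q̄_A / Q̄_B = 202.25 / 198.94 = 1.017.

Q̄_A / Q̄_B ≈ 1.02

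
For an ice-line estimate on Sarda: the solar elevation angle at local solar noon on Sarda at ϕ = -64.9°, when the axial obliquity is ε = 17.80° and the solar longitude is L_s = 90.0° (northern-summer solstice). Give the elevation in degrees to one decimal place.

Solar declination: sin δ = sin ε · sin L_s = sin 17.80° × sin 90.0° = 0.30570, so δ = +17.800°.
At local noon the hour angle is zero, so the zenith angle equals |ϕ − δ| = |-64.9° − (+17.800°)| = 82.700°.
Elevation = 90° − 82.700° = 7.3°.

7.3°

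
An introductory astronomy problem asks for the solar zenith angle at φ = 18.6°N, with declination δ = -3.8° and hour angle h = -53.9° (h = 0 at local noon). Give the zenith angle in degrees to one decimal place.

θ_z = 57.6°

cos θ_z = sin φ sin δ + cos φ cos δ cos h = -0.021139 + 0.557194 = 0.536055.
θ_z = arccos(0.536055) = 57.6°.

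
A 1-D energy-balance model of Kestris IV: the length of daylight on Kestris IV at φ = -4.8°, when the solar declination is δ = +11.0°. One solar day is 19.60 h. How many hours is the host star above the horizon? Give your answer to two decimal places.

cos H₀ = −tan φ · tan δ = −tan(-4.8°) × tan(+11.000°) = 0.0163, so H₀ = 1.5545 rad = 89.06°.
Daylight = 2H₀/(2π) × 19.60 h = (1.5545/π) × 19.60 = 9.70 h.

9.70 h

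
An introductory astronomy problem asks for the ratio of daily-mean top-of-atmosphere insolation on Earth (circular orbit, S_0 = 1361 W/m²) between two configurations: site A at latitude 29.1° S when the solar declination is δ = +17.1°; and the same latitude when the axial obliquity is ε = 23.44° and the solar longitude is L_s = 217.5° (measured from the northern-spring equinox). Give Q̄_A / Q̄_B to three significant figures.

— Configuration A (ϕ=-29.1°):
cos h₀ = −tan(-29.1°) tan(+17.100°) = 0.1712, h₀ = 1.3987 rad.
Bracket: h₀ sin ϕ sin δ + cos ϕ cos δ sin h₀ = 1.3987×-0.48634×0.29404 + 0.87377×0.95579×0.98523 = -0.200019 + 0.822806 = 0.622787.
Q̄ = (S_0/π) × [bracket] = (1361/π) × 0.622787 = 269.80 W/m².
— Configuration B (ϕ=-29.1°):
Solar declination: sin δ = sin ε · sin L_s = sin 23.44° × sin 217.5° = -0.24216, so δ = -14.014°.
cos h₀ = −tan(-29.1°) tan(-14.014°) = -0.1389, h₀ = 1.7102 rad.
Bracket: h₀ sin ϕ sin δ + cos ϕ cos δ sin h₀ = 1.7102×-0.48634×-0.24216 + 0.87377×0.97024×0.99030 = 0.201414 + 0.839543 = 1.040957.
Q̄ = (S_0/π) × [bracket] = (1361/π) × 1.040957 = 450.96 W/m².
Ratio Q̄_A / Q̄_B = 269.80 / 450.96 = 0.5983.

Q̄_A / Q̄_B ≈ 0.598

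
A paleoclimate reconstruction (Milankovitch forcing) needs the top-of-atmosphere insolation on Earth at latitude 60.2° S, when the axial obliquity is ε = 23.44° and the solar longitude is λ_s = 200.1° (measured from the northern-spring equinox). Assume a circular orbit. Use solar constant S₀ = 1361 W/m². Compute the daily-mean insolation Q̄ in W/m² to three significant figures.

Solar declination: sin δ = sin ε · sin λ_s = sin 23.44° × sin 200.1° = -0.13670, so δ = -7.857°.
cos H₀ = −tan(-60.2°) tan(-7.857°) = -0.2410, H₀ = 1.8142 rad.
Bracket: H₀ sin φ sin δ + cos φ cos δ sin H₀ = 1.8142×-0.86777×-0.13670 + 0.49697×0.99061×0.97053 = 0.215208 + 0.477795 = 0.693003.
Q̄ = (S₀/π) × [bracket] = (1361/π) × 0.693003 = 300.2 W/m².

Q̄ ≈ 300 W/m²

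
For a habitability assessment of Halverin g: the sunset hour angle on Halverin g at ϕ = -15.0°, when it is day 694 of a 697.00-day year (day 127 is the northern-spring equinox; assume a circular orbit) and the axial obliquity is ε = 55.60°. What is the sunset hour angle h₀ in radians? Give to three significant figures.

Solar longitude: L_s = 360° × (694 − 127)/697.00 = 292.855°.
sin δ = sin 55.60° × sin 292.855° = -0.76033, so δ = -49.494°.
cos h₀ = −tan ϕ · tan δ = −tan(-15.0°) × tan(-49.494°) = -0.3137, so h₀ = 1.8898 rad = 108.28°.

h₀ = 1.89 rad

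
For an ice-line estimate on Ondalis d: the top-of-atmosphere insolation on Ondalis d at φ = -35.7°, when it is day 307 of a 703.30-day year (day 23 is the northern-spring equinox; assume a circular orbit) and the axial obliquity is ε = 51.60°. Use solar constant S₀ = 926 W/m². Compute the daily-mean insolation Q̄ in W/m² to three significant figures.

Q̄ ≈ 108 W/m²

Solar longitude: λ_s = 360° × (307 − 23)/703.30 = 145.372°.
sin δ = sin 51.60° × sin 145.372° = 0.44533, so δ = +26.445°.
cos H₀ = −tan(-35.7°) tan(+26.445°) = 0.3574, H₀ = 1.2053 rad.
Bracket: H₀ sin φ sin δ + cos φ cos δ sin H₀ = 1.2053×-0.58354×0.44533 + 0.81208×0.89537×0.93395 = -0.313219 + 0.679086 = 0.365867.
Q̄ = (S₀/π) × [bracket] = (926/π) × 0.365867 = 107.8 W/m².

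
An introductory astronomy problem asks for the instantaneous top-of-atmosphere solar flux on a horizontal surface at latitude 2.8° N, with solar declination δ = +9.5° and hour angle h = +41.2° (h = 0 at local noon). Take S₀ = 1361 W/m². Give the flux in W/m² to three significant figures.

cos θ_z = sin φ sin δ + cos φ cos δ cos h = 0.008063 + 0.741210 = 0.749273.
Flux = S₀ · cos θ_z = 1361 × 0.749273 = 1020 W/m².

1.02e+03 W/m²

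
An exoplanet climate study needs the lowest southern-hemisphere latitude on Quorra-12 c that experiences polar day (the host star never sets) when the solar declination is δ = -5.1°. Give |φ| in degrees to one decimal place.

Polar day requires cos H₀ = −tan φ tan δ ≤ −1, i.e. tan φ tan δ ≥ 1.
The boundary is |tan φ| · |tan δ| = 1, so |φ| = 90° − |δ| = 90° − 5.1° = 84.9° in the southern hemisphere.

|φ| = 84.9°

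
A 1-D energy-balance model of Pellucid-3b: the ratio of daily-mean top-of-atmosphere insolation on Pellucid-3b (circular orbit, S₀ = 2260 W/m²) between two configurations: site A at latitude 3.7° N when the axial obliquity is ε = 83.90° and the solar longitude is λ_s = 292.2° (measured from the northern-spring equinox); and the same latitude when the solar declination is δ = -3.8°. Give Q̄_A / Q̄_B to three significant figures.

— Configuration A (φ=+3.7°):
Solar declination: sin δ = sin ε · sin λ_s = sin 83.90° × sin 292.2° = -0.92063, so δ = -67.018°.
cos H₀ = −tan(+3.7°) tan(-67.018°) = 0.1525, H₀ = 1.4177 rad.
Bracket: H₀ sin φ sin δ + cos φ cos δ sin H₀ = 1.4177×0.06453×-0.92063 + 0.99792×0.39044×0.98831 = -0.084223 + 0.385073 = 0.300850.
Q̄ = (S₀/π) × [bracket] = (2260/π) × 0.300850 = 216.43 W/m².
— Configuration B (φ=+3.7°):
cos H₀ = −tan(+3.7°) tan(-3.800°) = 0.0043, H₀ = 1.5665 rad.
Bracket: H₀ sin φ sin δ + cos φ cos δ sin H₀ = 1.5665×0.06453×-0.06627 + 0.99792×0.99780×0.99999 = -0.006699 + 0.995715 = 0.989016.
Q̄ = (S₀/π) × [bracket] = (2260/π) × 0.989016 = 711.48 W/m².
Ratio Q̄_A / Q̄_B = 216.43 / 711.48 = 0.3042.

Q̄_A / Q̄_B ≈ 0.304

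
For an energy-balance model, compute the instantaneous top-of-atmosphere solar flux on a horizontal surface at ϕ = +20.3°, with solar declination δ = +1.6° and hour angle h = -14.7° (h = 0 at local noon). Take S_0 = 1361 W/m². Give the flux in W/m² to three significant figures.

cos θ_z = sin ϕ sin δ + cos ϕ cos δ cos h = 0.009687 + 0.906836 = 0.916523.
Flux = S_0 · cos θ_z = 1361 × 0.916523 = 1247 W/m².

1.25e+03 W/m²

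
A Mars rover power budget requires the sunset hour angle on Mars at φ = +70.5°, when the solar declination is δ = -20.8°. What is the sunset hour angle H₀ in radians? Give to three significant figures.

H₀ = 0.00 rad

cos H₀ = −tan φ · tan δ = 1.0727 ≥ 1, so the Sun never rises (polar night) and H₀ = 0.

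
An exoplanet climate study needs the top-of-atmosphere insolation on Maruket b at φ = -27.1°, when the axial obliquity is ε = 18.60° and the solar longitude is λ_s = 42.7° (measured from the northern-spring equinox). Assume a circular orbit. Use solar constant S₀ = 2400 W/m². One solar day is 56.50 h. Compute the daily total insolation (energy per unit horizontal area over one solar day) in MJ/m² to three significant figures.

112 MJ/m²

Solar declination: sin δ = sin ε · sin λ_s = sin 18.60° × sin 42.7° = 0.21631, so δ = +12.492°.
cos H₀ = −tan(-27.1°) tan(+12.492°) = 0.1134, H₀ = 1.4572 rad.
Bracket: H₀ sin φ sin δ + cos φ cos δ sin H₀ = 1.4572×-0.45554×0.21631 + 0.89021×0.97633×0.99355 = -0.143589 + 0.863533 = 0.719944.
Q̄ = (S₀/π) × [bracket] = (2400/π) × 0.719944 = 550.00 W/m².
Daily total = Q̄ × 56.50 h × 3600 s/h = 550.00 × 56.50 × 3600 / 10⁶ = 111.9 MJ/m².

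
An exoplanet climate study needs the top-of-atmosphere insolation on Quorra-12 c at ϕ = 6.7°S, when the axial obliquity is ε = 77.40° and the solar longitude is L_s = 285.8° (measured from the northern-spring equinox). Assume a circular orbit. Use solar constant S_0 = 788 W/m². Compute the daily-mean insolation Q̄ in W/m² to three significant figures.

Q̄ ≈ 133 W/m²

Solar declination: sin δ = sin ε · sin L_s = sin 77.40° × sin 285.8° = -0.93904, so δ = -69.892°.
cos h₀ = −tan(-6.7°) tan(-69.892°) = -0.3209, h₀ = 1.8974 rad.
Bracket: h₀ sin ϕ sin δ + cos ϕ cos δ sin h₀ = 1.8974×-0.11667×-0.93904 + 0.99317×0.34380×0.94712 = 0.207875 + 0.323396 = 0.531271.
Q̄ = (S_0/π) × [bracket] = (788/π) × 0.531271 = 133.3 W/m².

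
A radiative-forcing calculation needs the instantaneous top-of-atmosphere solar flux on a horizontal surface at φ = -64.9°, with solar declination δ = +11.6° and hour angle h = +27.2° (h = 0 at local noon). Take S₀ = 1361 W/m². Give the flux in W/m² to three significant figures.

cos θ_z = sin φ sin δ + cos φ cos δ cos h = -0.182090 + 0.369584 = 0.187494.
Flux = S₀ · cos θ_z = 1361 × 0.187494 = 255.2 W/m².

255 W/m²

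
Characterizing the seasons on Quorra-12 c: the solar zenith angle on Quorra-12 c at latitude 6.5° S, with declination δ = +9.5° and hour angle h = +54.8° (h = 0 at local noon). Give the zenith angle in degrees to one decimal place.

θ_z = 56.9°

cos θ_z = sin ϕ sin δ + cos ϕ cos δ cos h = -0.018684 + 0.564872 = 0.546188.
θ_z = arccos(0.546188) = 56.9°.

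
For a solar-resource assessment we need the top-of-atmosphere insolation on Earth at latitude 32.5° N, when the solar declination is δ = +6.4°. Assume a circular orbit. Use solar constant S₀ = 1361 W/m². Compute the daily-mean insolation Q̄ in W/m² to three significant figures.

Q̄ ≈ 405 W/m²

cos H₀ = −tan(+32.5°) tan(+6.400°) = -0.0715, H₀ = 1.6423 rad.
Bracket: H₀ sin φ sin δ + cos φ cos δ sin H₀ = 1.6423×0.53730×0.11147 + 0.84339×0.99377×0.99744 = 0.098362 + 0.835990 = 0.934352.
Q̄ = (S₀/π) × [bracket] = (1361/π) × 0.934352 = 404.8 W/m².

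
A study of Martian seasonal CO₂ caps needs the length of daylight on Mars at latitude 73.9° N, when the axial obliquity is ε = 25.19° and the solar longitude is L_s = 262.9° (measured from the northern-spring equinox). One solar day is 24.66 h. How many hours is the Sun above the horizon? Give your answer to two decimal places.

Solar declination: sin δ = sin ε · sin L_s = sin 25.19° × sin 262.9° = -0.42236, so δ = -24.984°.
cos h₀ = −tan ϕ · tan δ = 1.6143 ≥ 1, so the Sun never rises (polar night) and h₀ = 0.
Daylight = 2h₀/(2π) × 24.66 h = (0.0000/π) × 24.66 = 0.00 h.

0.00 h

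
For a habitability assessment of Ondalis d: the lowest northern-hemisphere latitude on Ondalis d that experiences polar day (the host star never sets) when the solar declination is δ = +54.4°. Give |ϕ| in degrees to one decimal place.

Polar day requires cos h₀ = −tan ϕ tan δ ≤ −1, i.e. tan ϕ tan δ ≥ 1.
The boundary is |tan ϕ| · |tan δ| = 1, so |ϕ| = 90° − |δ| = 90° − 54.4° = 35.6° in the northern hemisphere.

|ϕ| = 35.6°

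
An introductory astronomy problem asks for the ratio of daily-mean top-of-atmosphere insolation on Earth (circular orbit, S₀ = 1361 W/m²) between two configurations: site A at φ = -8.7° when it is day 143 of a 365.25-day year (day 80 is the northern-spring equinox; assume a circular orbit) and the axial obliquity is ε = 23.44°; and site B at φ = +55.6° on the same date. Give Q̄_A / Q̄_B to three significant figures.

— Configuration A (φ=-8.7°):
Solar longitude: λ_s = 360° × (143 − 80)/365.25 = 62.094°.
sin δ = sin 23.44° × sin 62.094° = 0.35153, so δ = +20.581°.
cos H₀ = −tan(-8.7°) tan(+20.581°) = 0.0575, H₀ = 1.5133 rad.
Bracket: H₀ sin φ sin δ + cos φ cos δ sin H₀ = 1.5133×-0.15126×0.35153 + 0.98849×0.93618×0.99835 = -0.080466 + 0.923878 = 0.843412.
Q̄ = (S₀/π) × [bracket] = (1361/π) × 0.843412 = 365.38 W/m².
— Configuration B (φ=+55.6°):
cos H₀ = −tan(+55.6°) tan(+20.581°) = -0.5484, H₀ = 2.1513 rad.
Bracket: H₀ sin φ sin δ + cos φ cos δ sin H₀ = 2.1513×0.82511×0.35153 + 0.56497×0.93618×0.83621 = 0.623987 + 0.442283 = 1.066270.
Q̄ = (S₀/π) × [bracket] = (1361/π) × 1.066270 = 461.93 W/m².
Ratio Q̄_A / Q̄_B = 365.38 / 461.93 = 0.7910.

Q̄_A / Q̄_B ≈ 0.791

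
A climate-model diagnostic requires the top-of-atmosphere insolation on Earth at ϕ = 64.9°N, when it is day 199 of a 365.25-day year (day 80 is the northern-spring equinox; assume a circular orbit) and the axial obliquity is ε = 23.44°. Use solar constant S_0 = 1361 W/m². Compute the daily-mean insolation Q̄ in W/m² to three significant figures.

Q̄ ≈ 450 W/m²

Solar longitude: L_s = 360° × (199 − 80)/365.25 = 117.290°.
sin δ = sin 23.44° × sin 117.290° = 0.35352, so δ = +20.702°.
cos h₀ = −tan(+64.9°) tan(+20.702°) = -0.8068, h₀ = 2.5095 rad.
Bracket: h₀ sin ϕ sin δ + cos ϕ cos δ sin h₀ = 2.5095×0.90557×0.35352 + 0.42420×0.93543×0.59087 = 0.803384 + 0.234463 = 1.037847.
Q̄ = (S_0/π) × [bracket] = (1361/π) × 1.037847 = 449.6 W/m².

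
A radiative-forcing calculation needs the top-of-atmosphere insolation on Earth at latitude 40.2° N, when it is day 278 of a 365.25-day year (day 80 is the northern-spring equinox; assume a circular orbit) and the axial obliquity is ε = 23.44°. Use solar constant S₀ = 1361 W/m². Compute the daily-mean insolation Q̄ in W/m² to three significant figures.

Q̄ ≈ 285 W/m²

Solar longitude: λ_s = 360° × (278 − 80)/365.25 = 195.154°.
sin δ = sin 23.44° × sin 195.154° = -0.10399, so δ = -5.969°.
cos H₀ = −tan(+40.2°) tan(-5.969°) = 0.0884, H₀ = 1.4823 rad.
Bracket: H₀ sin φ sin δ + cos φ cos δ sin H₀ = 1.4823×0.64546×-0.10399 + 0.76380×0.99458×0.99609 = -0.099494 + 0.756690 = 0.657196.
Q̄ = (S₀/π) × [bracket] = (1361/π) × 0.657196 = 284.7 W/m².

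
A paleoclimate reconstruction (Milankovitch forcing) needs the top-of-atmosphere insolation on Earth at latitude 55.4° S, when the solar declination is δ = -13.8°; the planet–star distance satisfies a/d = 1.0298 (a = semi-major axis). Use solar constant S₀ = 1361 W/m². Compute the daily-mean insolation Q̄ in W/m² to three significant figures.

Q̄ ≈ 411 W/m²

cos H₀ = −tan(-55.4°) tan(-13.800°) = -0.3561, H₀ = 1.9348 rad.
Bracket: H₀ sin φ sin δ + cos φ cos δ sin H₀ = 1.9348×-0.82314×-0.23853 + 0.56784×0.97113×0.93447 = 0.379886 + 0.515310 = 0.895196.
Inverse-square distance factor (a/d)² = 1.0298² = 1.060488.
Q̄ = (S₀/π) × 1.060488 × [bracket] = (1361/π) × 1.060488 × 0.895196 = 411.3 W/m².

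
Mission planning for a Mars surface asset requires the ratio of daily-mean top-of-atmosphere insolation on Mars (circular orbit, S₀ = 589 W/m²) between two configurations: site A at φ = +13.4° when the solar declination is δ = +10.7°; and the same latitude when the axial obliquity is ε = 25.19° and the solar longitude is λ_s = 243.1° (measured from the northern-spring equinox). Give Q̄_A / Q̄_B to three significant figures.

Q̄_A / Q̄_B ≈ 1.34

— Configuration A (φ=+13.4°):
cos H₀ = −tan(+13.4°) tan(+10.700°) = -0.0450, H₀ = 1.6158 rad.
Bracket: H₀ sin φ sin δ + cos φ cos δ sin H₀ = 1.6158×0.23175×0.18567 + 0.97278×0.98261×0.99899 = 0.069526 + 0.954898 = 1.024424.
Q̄ = (S₀/π) × [bracket] = (589/π) × 1.024424 = 192.06 W/m².
— Configuration B (φ=+13.4°):
Solar declination: sin δ = sin ε · sin λ_s = sin 25.19° × sin 243.1° = -0.37957, so δ = -22.307°.
cos H₀ = −tan(+13.4°) tan(-22.307°) = 0.0977, H₀ = 1.4729 rad.
Bracket: H₀ sin φ sin δ + cos φ cos δ sin H₀ = 1.4729×0.23175×-0.37957 + 0.97278×0.92516×0.99521 = -0.129564 + 0.895666 = 0.766102.
Q̄ = (S₀/π) × [bracket] = (589/π) × 0.766102 = 143.63 W/m².
Ratio Q̄_A / Q̄_B = 192.06 / 143.63 = 1.337.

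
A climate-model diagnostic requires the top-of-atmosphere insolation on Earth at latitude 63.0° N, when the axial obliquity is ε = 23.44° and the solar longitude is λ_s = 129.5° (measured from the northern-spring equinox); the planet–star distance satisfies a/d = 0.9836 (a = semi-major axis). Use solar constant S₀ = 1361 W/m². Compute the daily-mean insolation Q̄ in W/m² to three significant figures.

Q̄ ≈ 399 W/m²

Solar declination: sin δ = sin ε · sin λ_s = sin 23.44° × sin 129.5° = 0.30694, so δ = +17.875°.
cos H₀ = −tan(+63.0°) tan(+17.875°) = -0.6330, H₀ = 2.2562 rad.
Bracket: H₀ sin φ sin δ + cos φ cos δ sin H₀ = 2.2562×0.89101×0.30694 + 0.45399×0.95173×0.77418 = 0.617040 + 0.334505 = 0.951545.
Inverse-square distance factor (a/d)² = 0.9836² = 0.967469.
Q̄ = (S₀/π) × 0.967469 × [bracket] = (1361/π) × 0.967469 × 0.951545 = 398.8 W/m².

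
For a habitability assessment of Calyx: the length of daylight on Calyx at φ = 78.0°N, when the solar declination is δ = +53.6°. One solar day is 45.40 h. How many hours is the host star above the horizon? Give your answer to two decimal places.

45.40 h

Sunrise equation: cos H₀ = −tan φ · tan δ = -6.3812 ≤ −1, so the host star never sets (polar day) and H₀ = π.
Daylight = 2H₀/(2π) × 45.40 h = (3.1416/π) × 45.40 = 45.40 h.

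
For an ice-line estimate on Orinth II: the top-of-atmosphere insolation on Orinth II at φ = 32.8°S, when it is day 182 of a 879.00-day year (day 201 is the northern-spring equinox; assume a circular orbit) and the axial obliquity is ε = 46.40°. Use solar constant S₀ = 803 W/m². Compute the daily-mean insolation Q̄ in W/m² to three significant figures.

Solar longitude: λ_s = 360° × (182 − 201)/879.00 = -7.782°, i.e. -7.782° + 360° = 352.218°.
sin δ = sin 46.40° × sin 352.218° = -0.09805, so δ = -5.627°.
cos H₀ = −tan(-32.8°) tan(-5.627°) = -0.0635, H₀ = 1.6343 rad.
Bracket: H₀ sin φ sin δ + cos φ cos δ sin H₀ = 1.6343×-0.54171×-0.09805 + 0.84057×0.99518×0.99798 = 0.086805 + 0.834829 = 0.921634.
Q̄ = (S₀/π) × [bracket] = (803/π) × 0.921634 = 235.6 W/m².

Q̄ ≈ 236 W/m²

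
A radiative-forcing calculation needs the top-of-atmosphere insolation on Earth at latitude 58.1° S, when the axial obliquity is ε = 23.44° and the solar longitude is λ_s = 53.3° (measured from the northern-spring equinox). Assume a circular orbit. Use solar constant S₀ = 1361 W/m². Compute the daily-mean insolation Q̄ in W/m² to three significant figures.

Q̄ ≈ 65.3 W/m²

Solar declination: sin δ = sin ε · sin λ_s = sin 23.44° × sin 53.3° = 0.31894, so δ = +18.599°.
cos H₀ = −tan(-58.1°) tan(+18.599°) = 0.5406, H₀ = 0.9996 rad.
Bracket: H₀ sin φ sin δ + cos φ cos δ sin H₀ = 0.9996×-0.84897×0.31894 + 0.52844×0.94778×0.84126 = -0.270662 + 0.421341 = 0.150679.
Q̄ = (S₀/π) × [bracket] = (1361/π) × 0.150679 = 65.28 W/m².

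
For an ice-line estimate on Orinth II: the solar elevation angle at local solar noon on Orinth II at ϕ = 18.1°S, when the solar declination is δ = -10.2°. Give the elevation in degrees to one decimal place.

At local noon the hour angle is zero, so the zenith angle equals |ϕ − δ| = |-18.1° − (-10.200°)| = 7.900°.
Elevation = 90° − 7.900° = 82.1°.

82.1°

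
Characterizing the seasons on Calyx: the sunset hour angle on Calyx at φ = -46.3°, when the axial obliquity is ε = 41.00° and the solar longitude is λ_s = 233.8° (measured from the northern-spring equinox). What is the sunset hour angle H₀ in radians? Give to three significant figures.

H₀ = 2.28 rad

Solar declination: sin δ = sin ε · sin λ_s = sin 41.00° × sin 233.8° = -0.52941, so δ = -31.966°.
cos H₀ = −tan φ · tan δ = −tan(-46.3°) × tan(-31.966°) = -0.6530, so H₀ = 2.2824 rad = 130.77°.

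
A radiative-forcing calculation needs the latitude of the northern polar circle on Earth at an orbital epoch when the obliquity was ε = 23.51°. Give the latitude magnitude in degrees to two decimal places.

The polar circle is the lowest latitude that experiences at least one full rotation of continuous daylight at the northern-summer solstice; it lies at |φ| = 90° − ε = 90° − 23.51° = 66.49°.

66.49°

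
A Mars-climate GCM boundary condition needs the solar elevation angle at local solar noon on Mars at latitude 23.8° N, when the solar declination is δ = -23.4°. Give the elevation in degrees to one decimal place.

42.8°

At local noon the hour angle is zero, so the zenith angle equals |φ − δ| = |+23.8° − (-23.400°)| = 47.200°.
Elevation = 90° − 47.200° = 42.8°.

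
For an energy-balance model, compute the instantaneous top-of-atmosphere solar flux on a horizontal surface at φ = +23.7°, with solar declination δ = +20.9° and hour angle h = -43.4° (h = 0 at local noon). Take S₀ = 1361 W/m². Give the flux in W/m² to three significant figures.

1.04e+03 W/m²

cos θ_z = sin φ sin δ + cos φ cos δ cos h = 0.143390 + 0.621524 = 0.764914.
Flux = S₀ · cos θ_z = 1361 × 0.764914 = 1041 W/m².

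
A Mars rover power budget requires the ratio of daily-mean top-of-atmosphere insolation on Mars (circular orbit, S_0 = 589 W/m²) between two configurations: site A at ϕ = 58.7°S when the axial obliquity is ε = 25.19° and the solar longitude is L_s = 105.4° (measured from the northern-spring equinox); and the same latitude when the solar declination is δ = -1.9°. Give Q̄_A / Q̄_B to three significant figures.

— Configuration A (ϕ=-58.7°):
Solar declination: sin δ = sin ε · sin L_s = sin 25.19° × sin 105.4° = 0.41034, so δ = +24.226°.
cos h₀ = −tan(-58.7°) tan(+24.226°) = 0.7401, h₀ = 0.7376 rad.
Bracket: h₀ sin ϕ sin δ + cos ϕ cos δ sin h₀ = 0.7376×-0.85446×0.41034 + 0.51952×0.91193×0.67253 = -0.258617 + 0.318622 = 0.060005.
Q̄ = (S_0/π) × [bracket] = (589/π) × 0.060005 = 11.250 W/m².
— Configuration B (ϕ=-58.7°):
cos h₀ = −tan(-58.7°) tan(-1.900°) = -0.0546, h₀ = 1.6254 rad.
Bracket: h₀ sin ϕ sin δ + cos ϕ cos δ sin h₀ = 1.6254×-0.85446×-0.03316 + 0.51952×0.99945×0.99851 = 0.046054 + 0.518461 = 0.564515.
Q̄ = (S_0/π) × [bracket] = (589/π) × 0.564515 = 105.84 W/m².
Ratio Q̄_A / Q̄_B = 11.250 / 105.84 = 0.1063.

Q̄_A / Q̄_B ≈ 0.106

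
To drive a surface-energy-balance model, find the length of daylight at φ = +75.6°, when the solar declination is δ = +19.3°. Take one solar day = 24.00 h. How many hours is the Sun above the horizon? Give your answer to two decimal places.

Sunrise equation: cos H₀ = −tan φ · tan δ = -1.3639 ≤ −1, so the Sun never sets (polar day) and H₀ = π.
Daylight = 2H₀/(2π) × 24.00 h = (3.1416/π) × 24.00 = 24.00 h.

24.00 h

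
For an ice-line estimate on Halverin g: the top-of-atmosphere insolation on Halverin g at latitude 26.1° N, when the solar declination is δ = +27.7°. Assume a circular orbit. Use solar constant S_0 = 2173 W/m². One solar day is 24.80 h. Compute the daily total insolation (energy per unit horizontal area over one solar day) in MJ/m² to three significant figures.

cos h₀ = −tan(+26.1°) tan(+27.700°) = -0.2572, h₀ = 1.8309 rad.
Bracket: h₀ sin ϕ sin δ + cos ϕ cos δ sin h₀ = 1.8309×0.43994×0.46484 + 0.89803×0.88539×0.96636 = 0.374422 + 0.768359 = 1.142781.
Q̄ = (S_0/π) × [bracket] = (2173/π) × 1.142781 = 790.45 W/m².
Daily total = Q̄ × 24.80 h × 3600 s/h = 790.45 × 24.80 × 3600 / 10⁶ = 70.57 MJ/m².

70.6 MJ/m²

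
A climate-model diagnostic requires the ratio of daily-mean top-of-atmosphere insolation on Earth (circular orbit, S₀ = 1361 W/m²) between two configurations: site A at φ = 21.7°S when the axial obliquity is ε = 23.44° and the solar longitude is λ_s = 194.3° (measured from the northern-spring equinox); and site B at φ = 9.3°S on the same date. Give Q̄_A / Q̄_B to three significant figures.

— Configuration A (φ=-21.7°):
Solar declination: sin δ = sin ε · sin λ_s = sin 23.44° × sin 194.3° = -0.09825, so δ = -5.639°.
cos H₀ = −tan(-21.7°) tan(-5.639°) = -0.0393, H₀ = 1.6101 rad.
Bracket: H₀ sin φ sin δ + cos φ cos δ sin H₀ = 1.6101×-0.36975×-0.09825 + 0.92913×0.99516×0.99923 = 0.058492 + 0.923921 = 0.982413.
Q̄ = (S₀/π) × [bracket] = (1361/π) × 0.982413 = 425.60 W/m².
— Configuration B (φ=-9.3°):
cos H₀ = −tan(-9.3°) tan(-5.639°) = -0.0162, H₀ = 1.5870 rad.
Bracket: H₀ sin φ sin δ + cos φ cos δ sin H₀ = 1.5870×-0.16160×-0.09825 + 0.98686×0.99516×0.99987 = 0.025197 + 0.981956 = 1.007153.
Q̄ = (S₀/π) × [bracket] = (1361/π) × 1.007153 = 436.32 W/m².
Ratio Q̄_A / Q̄_B = 425.60 / 436.32 = 0.9754.

Q̄_A / Q̄_B ≈ 0.975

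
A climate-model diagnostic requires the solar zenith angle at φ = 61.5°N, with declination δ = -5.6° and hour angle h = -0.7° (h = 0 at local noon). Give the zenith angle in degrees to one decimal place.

cos θ_z = sin φ sin δ + cos φ cos δ cos h = -0.085758 + 0.474846 = 0.389088.
θ_z = arccos(0.389088) = 67.1°.

θ_z = 67.1°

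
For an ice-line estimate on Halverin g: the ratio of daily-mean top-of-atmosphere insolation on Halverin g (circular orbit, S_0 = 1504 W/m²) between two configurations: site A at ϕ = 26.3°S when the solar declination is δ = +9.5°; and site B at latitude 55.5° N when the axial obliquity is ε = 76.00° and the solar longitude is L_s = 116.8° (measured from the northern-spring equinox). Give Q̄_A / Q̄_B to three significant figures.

Q̄_A / Q̄_B ≈ 0.344

— Configuration A (ϕ=-26.3°):
cos h₀ = −tan(-26.3°) tan(+9.500°) = 0.0827, h₀ = 1.4880 rad.
Bracket: h₀ sin ϕ sin δ + cos ϕ cos δ sin h₀ = 1.4880×-0.44307×0.16505 + 0.89649×0.98629×0.99657 = -0.108816 + 0.881166 = 0.772350.
Q̄ = (S_0/π) × [bracket] = (1504/π) × 0.772350 = 369.75 W/m².
— Configuration B (ϕ=+55.5°):
Solar declination: sin δ = sin ε · sin L_s = sin 76.00° × sin 116.8° = 0.86607, so δ = +60.005°.
cos h₀ = −tan(+55.5°) tan(+60.005°) = -2.5207 ≤ −1 ⇒ polar day, h₀ = π.
Bracket: h₀ sin ϕ sin δ + cos ϕ cos δ sin h₀ = 3.1416×0.82413×0.86607 + 0.56641×0.49992×0.00000 = 2.242330 + 0.000000 = 2.242330.
Q̄ = (S_0/π) × [bracket] = (1504/π) × 2.242330 = 1073.5 W/m².
Ratio Q̄_A / Q̄_B = 369.75 / 1073.5 = 0.3444.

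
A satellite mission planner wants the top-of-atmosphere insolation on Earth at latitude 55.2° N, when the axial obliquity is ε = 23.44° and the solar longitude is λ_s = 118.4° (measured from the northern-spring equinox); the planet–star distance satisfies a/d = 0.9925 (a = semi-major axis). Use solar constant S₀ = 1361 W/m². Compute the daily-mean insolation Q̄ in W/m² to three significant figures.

Q̄ ≈ 455 W/m²

Solar declination: sin δ = sin ε · sin λ_s = sin 23.44° × sin 118.4° = 0.34991, so δ = +20.482°.
cos H₀ = −tan(+55.2°) tan(+20.482°) = -0.5374, H₀ = 2.1382 rad.
Bracket: H₀ sin φ sin δ + cos φ cos δ sin H₀ = 2.1382×0.82115×0.34991 + 0.57071×0.93678×0.84330 = 0.614366 + 0.450853 = 1.065219.
Inverse-square distance factor (a/d)² = 0.9925² = 0.985056.
Q̄ = (S₀/π) × 0.985056 × [bracket] = (1361/π) × 0.985056 × 1.065219 = 454.6 W/m².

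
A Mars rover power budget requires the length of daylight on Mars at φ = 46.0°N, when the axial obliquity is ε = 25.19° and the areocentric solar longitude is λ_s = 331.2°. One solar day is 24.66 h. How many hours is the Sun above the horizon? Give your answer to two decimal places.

sin δ = sin 25.19° × sin 331.2° = -0.20504, so δ = -11.832°.
cos H₀ = −tan φ · tan δ = −tan(+46.0°) × tan(-11.832°) = 0.2169, so H₀ = 1.3521 rad = 77.47°.
Daylight = 2H₀/(2π) × 24.66 h = (1.3521/π) × 24.66 = 10.61 h.

10.61 h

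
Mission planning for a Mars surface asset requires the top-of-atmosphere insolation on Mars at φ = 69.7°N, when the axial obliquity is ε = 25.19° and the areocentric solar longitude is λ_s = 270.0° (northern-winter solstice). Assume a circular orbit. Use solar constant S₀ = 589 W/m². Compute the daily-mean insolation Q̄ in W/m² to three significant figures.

sin δ = sin 25.19° × sin 270.0° = -0.42562, so δ = -25.190°.
cos H₀ = −tan(+69.7°) tan(-25.190°) = 1.2715 ≥ 1 ⇒ polar night, H₀ = 0 and Q̄ = 0.

Q̄ ≈ 0.00 W/m²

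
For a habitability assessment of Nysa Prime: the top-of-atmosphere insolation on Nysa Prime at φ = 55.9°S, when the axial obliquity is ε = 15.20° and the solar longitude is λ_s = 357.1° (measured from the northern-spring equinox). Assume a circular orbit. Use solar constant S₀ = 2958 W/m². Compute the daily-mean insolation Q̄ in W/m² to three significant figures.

Q̄ ≈ 544 W/m²

Solar declination: sin δ = sin ε · sin λ_s = sin 15.20° × sin 357.1° = -0.01326, so δ = -0.760°.
cos H₀ = −tan(-55.9°) tan(-0.760°) = -0.0196, H₀ = 1.5904 rad.
Bracket: H₀ sin φ sin δ + cos φ cos δ sin H₀ = 1.5904×-0.82806×-0.01326 + 0.56064×0.99991×0.99981 = 0.017463 + 0.560483 = 0.577946.
Q̄ = (S₀/π) × [bracket] = (2958/π) × 0.577946 = 544.2 W/m².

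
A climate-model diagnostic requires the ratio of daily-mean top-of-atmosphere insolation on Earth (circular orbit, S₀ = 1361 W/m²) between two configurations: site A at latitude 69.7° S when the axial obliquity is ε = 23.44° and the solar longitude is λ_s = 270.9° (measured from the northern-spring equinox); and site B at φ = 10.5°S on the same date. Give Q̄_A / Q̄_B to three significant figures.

— Configuration A (φ=-69.7°):
Solar declination: sin δ = sin ε · sin λ_s = sin 23.44° × sin 270.9° = -0.39774, so δ = -23.437°.
cos H₀ = −tan(-69.7°) tan(-23.437°) = -1.1719 ≤ −1 ⇒ polar day, H₀ = π.
Bracket: H₀ sin φ sin δ + cos φ cos δ sin H₀ = 3.1416×-0.93789×-0.39774 + 0.34694×0.91750×0.00000 = 1.171931 + 0.000000 = 1.171931.
Q̄ = (S₀/π) × [bracket] = (1361/π) × 1.171931 = 507.70 W/m².
— Configuration B (φ=-10.5°):
cos H₀ = −tan(-10.5°) tan(-23.437°) = -0.0803, H₀ = 1.6512 rad.
Bracket: H₀ sin φ sin δ + cos φ cos δ sin H₀ = 1.6512×-0.18224×-0.39774 + 0.98325×0.91750×0.99677 = 0.119686 + 0.899218 = 1.018904.
Q̄ = (S₀/π) × [bracket] = (1361/π) × 1.018904 = 441.41 W/m².
Ratio Q̄_A / Q̄_B = 507.70 / 441.41 = 1.150.

Q̄_A / Q̄_B ≈ 1.15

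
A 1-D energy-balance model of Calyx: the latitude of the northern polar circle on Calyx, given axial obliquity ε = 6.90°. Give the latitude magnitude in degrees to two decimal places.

The polar circle is the lowest latitude that experiences at least one full rotation of continuous daylight at the northern-summer solstice; it lies at |φ| = 90° − ε = 90° − 6.90° = 83.10°.

83.10°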